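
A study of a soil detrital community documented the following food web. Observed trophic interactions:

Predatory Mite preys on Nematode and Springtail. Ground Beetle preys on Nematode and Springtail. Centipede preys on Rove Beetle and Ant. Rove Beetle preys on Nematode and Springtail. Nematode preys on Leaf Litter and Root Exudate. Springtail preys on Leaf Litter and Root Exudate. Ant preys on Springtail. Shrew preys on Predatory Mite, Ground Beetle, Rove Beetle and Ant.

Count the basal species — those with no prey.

2

Basal species (no prey listed): Root Exudate, Leaf Litter.
Count: 2.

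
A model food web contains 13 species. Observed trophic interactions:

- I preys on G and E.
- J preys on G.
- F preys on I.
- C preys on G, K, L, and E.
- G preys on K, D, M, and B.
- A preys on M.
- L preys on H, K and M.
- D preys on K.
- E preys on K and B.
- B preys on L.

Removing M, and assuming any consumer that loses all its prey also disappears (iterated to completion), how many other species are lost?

Remove M.
Round 1: A (all prey gone) → extinct.
No further losses. Total secondary extinctions: 1.

1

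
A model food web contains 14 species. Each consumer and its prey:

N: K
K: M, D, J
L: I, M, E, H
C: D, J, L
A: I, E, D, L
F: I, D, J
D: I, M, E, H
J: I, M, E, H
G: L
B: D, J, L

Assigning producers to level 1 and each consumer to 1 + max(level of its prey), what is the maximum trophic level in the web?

4

Producers (level 1): I, M, E, H.
I → D → K → N gives N level 4.
No species has a prey at level 4, so no species reaches level 5.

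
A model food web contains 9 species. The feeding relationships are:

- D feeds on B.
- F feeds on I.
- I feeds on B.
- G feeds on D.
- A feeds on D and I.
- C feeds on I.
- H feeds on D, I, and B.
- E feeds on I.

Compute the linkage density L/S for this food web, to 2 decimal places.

There are L = 11 links among S = 9 species.
L/S = 11/9 = 1.2222 ≈ 1.22.

L/S = 1.22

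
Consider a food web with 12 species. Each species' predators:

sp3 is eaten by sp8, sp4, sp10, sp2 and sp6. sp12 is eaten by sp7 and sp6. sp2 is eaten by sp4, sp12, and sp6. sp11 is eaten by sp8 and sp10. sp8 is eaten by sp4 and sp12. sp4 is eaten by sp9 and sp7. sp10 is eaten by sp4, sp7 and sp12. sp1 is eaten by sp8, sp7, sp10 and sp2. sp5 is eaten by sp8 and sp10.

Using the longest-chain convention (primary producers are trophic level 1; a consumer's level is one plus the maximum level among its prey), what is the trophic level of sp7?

Trophic level 4

sp11 is a producer → level 1.
sp10 eats sp11 (level 1); other prey at levels: sp1 1, sp3 1, sp5 1 → level 2.
sp4 eats sp10 (level 2); other prey at levels: sp3 1, sp8 2, sp2 2 → level 3.
sp7 eats sp4 (level 3); other prey at levels: sp1 1, sp10 2, sp12 3 → level 4.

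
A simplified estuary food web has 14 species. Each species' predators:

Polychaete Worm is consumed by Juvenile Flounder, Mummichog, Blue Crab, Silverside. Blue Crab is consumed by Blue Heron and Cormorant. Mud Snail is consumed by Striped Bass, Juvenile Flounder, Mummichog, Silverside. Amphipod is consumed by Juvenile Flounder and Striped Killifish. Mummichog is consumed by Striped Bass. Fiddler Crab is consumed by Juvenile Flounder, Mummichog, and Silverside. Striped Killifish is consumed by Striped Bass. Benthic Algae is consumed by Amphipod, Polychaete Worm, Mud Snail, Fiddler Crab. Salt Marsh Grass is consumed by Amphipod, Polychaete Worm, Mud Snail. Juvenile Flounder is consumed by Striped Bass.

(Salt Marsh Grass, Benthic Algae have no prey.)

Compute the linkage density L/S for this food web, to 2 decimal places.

There are L = 25 links among S = 14 species.
L/S = 25/14 = 1.7857 ≈ 1.79.

L/S = 1.79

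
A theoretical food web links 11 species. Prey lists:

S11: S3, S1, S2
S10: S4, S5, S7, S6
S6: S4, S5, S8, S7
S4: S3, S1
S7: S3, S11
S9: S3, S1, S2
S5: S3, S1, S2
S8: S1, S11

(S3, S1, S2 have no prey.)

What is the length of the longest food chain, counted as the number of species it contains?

One longest chain: S3 → S11 → S7 → S6 → S10.
It has 5 species and 4 links.

5 species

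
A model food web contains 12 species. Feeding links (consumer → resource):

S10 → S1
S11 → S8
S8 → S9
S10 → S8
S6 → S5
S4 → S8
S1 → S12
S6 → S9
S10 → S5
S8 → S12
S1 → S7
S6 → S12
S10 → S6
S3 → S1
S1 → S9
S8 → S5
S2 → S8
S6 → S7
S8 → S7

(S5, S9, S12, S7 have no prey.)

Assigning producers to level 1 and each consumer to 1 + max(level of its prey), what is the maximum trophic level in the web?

Producers (level 1): S5, S9, S12, S7.
S5 → S6 → S10 gives S10 level 3.
No species has a prey at level 3, so no species reaches level 4.

3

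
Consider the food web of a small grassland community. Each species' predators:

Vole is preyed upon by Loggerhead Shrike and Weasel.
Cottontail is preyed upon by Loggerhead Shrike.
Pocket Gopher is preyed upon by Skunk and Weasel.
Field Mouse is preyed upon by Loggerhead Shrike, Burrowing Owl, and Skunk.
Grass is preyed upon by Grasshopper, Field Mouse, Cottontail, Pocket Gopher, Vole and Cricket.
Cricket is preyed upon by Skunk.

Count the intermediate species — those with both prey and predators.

5

Intermediate species (has both prey and predators): Cottontail, Cricket, Field Mouse, Pocket Gopher, Vole.
Count: 5.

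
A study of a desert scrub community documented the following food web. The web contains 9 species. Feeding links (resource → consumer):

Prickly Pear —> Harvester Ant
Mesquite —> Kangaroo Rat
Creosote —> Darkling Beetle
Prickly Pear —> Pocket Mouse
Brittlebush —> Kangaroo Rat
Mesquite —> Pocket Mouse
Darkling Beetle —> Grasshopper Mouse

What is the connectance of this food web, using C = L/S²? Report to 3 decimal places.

C = 0.086

The web has S = 9 species and L = 7 feeding links.
C = L / S² = 7 / 81 = 0.0864 ≈ 0.086.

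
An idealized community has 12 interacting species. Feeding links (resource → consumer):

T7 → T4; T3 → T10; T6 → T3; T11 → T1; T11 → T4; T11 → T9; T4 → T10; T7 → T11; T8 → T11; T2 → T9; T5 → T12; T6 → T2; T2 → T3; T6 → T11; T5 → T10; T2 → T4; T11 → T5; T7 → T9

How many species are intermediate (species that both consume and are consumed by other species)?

Intermediate species (has both prey and predators): T11, T2, T3, T5, T4.
Count: 5.

5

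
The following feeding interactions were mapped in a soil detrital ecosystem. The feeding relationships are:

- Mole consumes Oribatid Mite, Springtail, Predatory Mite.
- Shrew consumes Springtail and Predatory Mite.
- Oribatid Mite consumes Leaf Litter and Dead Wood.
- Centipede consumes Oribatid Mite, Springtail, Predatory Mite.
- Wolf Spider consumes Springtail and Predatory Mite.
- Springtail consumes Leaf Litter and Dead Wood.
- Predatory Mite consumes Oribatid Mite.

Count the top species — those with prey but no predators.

Top species (has prey, but nothing eats it): Shrew, Mole, Wolf Spider, Centipede.
Count: 4.

4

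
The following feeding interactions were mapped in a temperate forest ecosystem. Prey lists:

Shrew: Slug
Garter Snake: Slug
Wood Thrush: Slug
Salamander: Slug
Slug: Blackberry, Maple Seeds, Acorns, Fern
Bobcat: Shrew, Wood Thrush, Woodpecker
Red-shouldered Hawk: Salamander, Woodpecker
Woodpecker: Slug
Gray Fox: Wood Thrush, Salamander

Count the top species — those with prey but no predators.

Top species (has prey, but nothing eats it): Garter Snake, Bobcat, Red-shouldered Hawk, Gray Fox.
Count: 4.

4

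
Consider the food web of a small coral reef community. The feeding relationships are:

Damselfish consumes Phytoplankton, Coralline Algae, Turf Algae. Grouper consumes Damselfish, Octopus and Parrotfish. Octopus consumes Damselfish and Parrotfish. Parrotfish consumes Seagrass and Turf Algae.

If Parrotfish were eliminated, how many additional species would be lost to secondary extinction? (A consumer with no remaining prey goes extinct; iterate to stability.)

0

Remove Parrotfish.
Every predator of it retains at least one other prey: Octopus still has Damselfish; Grouper still has Damselfish, Octopus.
No consumer loses all prey, so no secondary extinctions occur.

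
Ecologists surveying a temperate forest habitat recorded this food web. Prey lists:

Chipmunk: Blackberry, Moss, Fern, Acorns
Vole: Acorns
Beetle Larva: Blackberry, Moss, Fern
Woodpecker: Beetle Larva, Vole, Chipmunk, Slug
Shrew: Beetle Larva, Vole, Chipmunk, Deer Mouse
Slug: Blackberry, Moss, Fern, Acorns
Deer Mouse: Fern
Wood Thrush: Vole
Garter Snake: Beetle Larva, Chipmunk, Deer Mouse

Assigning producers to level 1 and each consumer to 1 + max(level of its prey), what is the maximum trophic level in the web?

Producers (level 1): Blackberry, Moss, Fern, Acorns.
Fern → Deer Mouse → Shrew gives Shrew level 3.
No species has a prey at level 3, so no species reaches level 4.

3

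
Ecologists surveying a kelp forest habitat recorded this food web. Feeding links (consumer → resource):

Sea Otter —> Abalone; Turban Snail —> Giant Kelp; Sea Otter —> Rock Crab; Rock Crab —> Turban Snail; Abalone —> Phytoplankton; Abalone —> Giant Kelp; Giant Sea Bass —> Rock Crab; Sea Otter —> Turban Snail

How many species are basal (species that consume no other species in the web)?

Basal species (no prey listed): Giant Kelp, Phytoplankton.
Count: 2.

2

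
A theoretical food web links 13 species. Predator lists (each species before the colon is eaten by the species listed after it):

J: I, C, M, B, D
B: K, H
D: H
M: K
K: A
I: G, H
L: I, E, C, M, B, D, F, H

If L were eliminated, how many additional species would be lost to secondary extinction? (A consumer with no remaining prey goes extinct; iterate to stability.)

2

Remove L.
Round 1: E (all prey gone), F (all prey gone) → extinct.
No further losses. Total secondary extinctions: 2.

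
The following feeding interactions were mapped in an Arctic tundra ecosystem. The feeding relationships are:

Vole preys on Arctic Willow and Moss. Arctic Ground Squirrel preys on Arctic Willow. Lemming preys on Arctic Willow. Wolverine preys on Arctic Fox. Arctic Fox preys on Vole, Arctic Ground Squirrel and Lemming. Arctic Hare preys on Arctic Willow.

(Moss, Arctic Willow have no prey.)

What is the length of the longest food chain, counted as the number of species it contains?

4 species

One longest chain: Moss → Vole → Arctic Fox → Wolverine.
It has 4 species and 3 links.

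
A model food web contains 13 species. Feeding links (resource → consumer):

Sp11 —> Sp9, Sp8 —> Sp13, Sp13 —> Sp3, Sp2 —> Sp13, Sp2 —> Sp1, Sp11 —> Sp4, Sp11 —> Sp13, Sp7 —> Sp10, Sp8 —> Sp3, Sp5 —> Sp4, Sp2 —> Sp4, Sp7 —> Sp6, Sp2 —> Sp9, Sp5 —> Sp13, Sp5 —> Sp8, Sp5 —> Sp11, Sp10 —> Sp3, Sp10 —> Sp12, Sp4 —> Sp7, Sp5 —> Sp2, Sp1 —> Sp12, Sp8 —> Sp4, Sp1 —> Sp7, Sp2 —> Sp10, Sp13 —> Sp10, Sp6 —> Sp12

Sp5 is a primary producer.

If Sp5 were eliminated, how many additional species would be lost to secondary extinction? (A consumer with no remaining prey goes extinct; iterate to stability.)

12

Remove Sp5.
Round 1: Sp11 (all prey gone), Sp8 (all prey gone), Sp2 (all prey gone) → extinct.
Round 2: Sp13 (all prey gone), Sp9 (all prey gone), Sp4 (all prey gone), Sp1 (all prey gone) → extinct.
Round 3: Sp7 (all prey gone) → extinct.
Round 4: Sp6 (all prey gone), Sp10 (all prey gone) → extinct.
Round 5: Sp3 (all prey gone), Sp12 (all prey gone) → extinct.
No further losses. Total secondary extinctions: 12.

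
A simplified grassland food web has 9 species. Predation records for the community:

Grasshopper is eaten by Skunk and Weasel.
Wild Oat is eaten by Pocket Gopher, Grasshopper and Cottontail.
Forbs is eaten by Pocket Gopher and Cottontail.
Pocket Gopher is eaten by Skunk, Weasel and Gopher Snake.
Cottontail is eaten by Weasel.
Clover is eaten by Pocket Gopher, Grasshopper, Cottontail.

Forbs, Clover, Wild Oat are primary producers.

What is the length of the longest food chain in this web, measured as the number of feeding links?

2 links

One longest chain: Clover → Grasshopper → Weasel.
It has 3 species and 2 links.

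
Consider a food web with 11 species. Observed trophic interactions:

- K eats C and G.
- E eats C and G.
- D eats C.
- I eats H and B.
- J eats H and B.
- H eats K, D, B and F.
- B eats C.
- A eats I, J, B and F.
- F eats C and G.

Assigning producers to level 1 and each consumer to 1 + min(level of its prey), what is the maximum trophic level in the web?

Producers (level 1): G, C.
Following each consumer down to its lowest-level prey: C → B → I (levels 1 through 3).
All prey of I (B 2, H 3) are at level 2 or above, so I is at level 1 + 2 = 3.
Every consumer has at least one prey at level 2 or below, so none exceeds level 3.

3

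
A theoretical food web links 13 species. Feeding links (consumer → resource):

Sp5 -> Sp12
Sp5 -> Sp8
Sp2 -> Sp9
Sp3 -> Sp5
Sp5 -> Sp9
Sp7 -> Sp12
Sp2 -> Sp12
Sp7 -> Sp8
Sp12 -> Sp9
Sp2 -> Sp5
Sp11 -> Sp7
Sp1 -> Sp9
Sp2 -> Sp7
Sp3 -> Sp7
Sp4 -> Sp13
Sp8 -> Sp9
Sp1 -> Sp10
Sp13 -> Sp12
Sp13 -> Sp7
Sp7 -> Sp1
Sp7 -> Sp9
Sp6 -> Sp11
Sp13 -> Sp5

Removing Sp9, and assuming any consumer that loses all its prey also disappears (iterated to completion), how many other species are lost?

Remove Sp9.
Round 1: Sp12 (all prey gone), Sp8 (all prey gone) → extinct.
Round 2: Sp5 (all prey gone) → extinct.
No further losses. Total secondary extinctions: 3.

3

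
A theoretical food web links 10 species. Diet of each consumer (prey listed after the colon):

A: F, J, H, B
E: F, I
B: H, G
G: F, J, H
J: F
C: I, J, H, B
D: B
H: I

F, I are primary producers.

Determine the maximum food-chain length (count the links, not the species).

One longest chain: F → J → G → B → D.
It has 5 species and 4 links.

4 links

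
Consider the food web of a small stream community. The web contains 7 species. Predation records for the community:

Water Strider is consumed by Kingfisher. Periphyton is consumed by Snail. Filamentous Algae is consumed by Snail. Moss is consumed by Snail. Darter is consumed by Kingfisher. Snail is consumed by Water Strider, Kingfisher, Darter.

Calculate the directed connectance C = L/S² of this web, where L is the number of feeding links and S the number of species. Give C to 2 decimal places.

C = 0.16

The web has S = 7 species and L = 8 feeding links.
C = L / S² = 8 / 49 = 0.1633 ≈ 0.16.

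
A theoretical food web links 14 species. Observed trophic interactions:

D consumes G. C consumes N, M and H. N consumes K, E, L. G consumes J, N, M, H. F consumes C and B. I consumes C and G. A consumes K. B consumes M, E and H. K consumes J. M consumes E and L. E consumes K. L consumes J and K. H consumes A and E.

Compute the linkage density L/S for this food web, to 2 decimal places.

There are L = 27 links among S = 14 species.
L/S = 27/14 = 1.9286 ≈ 1.93.

L/S = 1.93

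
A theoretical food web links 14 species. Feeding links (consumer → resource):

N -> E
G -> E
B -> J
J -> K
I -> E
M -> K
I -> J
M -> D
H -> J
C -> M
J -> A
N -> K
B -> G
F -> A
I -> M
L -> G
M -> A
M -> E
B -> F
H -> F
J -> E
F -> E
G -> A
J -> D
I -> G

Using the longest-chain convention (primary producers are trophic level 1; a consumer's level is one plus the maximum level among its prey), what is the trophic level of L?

A is a producer → level 1.
G eats A (level 1); other prey at levels: E 1 → level 2.
L eats G → level 3.

Trophic level 3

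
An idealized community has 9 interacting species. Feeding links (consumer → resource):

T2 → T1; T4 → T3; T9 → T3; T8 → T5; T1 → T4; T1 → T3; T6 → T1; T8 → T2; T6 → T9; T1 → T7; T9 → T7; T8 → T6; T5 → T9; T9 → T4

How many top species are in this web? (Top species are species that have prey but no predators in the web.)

1

Top species (has prey, but nothing eats it): T8.
Count: 1.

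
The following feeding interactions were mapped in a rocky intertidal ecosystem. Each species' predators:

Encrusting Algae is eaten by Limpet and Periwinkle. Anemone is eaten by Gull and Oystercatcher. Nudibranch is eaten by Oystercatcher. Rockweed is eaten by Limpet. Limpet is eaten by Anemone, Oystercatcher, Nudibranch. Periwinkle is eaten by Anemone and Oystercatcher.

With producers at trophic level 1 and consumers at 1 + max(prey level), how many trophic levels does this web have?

4

Producers (level 1): Encrusting Algae, Rockweed.
Encrusting Algae → Limpet → Anemone → Gull gives Gull level 4.
No species has a prey at level 4, so no species reaches level 5.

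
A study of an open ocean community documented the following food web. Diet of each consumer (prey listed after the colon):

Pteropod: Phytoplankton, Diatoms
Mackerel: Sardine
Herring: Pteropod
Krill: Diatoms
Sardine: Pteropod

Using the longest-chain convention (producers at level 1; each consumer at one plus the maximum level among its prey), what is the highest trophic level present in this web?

Producers (level 1): Phytoplankton, Diatoms.
Phytoplankton → Pteropod → Sardine → Mackerel gives Mackerel level 4.
No species has a prey at level 4, so no species reaches level 5.

4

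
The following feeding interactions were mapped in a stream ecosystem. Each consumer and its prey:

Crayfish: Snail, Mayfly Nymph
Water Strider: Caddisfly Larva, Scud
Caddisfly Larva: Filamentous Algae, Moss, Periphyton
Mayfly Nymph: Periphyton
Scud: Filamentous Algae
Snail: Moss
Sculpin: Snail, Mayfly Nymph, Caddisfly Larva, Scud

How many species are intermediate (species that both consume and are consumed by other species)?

4

Intermediate species (has both prey and predators): Snail, Mayfly Nymph, Caddisfly Larva, Scud.
Count: 4.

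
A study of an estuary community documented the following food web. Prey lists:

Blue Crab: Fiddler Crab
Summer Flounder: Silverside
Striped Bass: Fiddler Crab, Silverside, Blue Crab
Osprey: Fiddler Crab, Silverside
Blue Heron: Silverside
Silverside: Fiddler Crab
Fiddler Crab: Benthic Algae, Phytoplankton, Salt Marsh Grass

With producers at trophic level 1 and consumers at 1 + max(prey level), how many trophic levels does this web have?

Producers (level 1): Benthic Algae, Phytoplankton, Salt Marsh Grass.
Benthic Algae → Fiddler Crab → Silverside → Striped Bass gives Striped Bass level 4.
No species has a prey at level 4, so no species reaches level 5.

4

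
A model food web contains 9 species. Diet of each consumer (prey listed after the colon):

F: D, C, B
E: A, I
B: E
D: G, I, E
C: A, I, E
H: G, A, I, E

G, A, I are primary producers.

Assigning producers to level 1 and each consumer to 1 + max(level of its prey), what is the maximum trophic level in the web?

Producers (level 1): G, A, I.
A → E → D → F gives F level 4.
No species has a prey at level 4, so no species reaches level 5.

4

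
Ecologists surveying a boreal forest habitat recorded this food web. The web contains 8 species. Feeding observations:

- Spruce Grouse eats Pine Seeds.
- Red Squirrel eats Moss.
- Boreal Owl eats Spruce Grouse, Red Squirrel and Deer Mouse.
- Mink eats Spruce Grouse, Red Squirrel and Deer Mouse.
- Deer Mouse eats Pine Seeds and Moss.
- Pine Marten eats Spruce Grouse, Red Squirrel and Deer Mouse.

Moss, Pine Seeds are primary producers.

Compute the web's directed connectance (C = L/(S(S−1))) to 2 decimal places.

C = 0.23

The web has S = 8 species and L = 13 feeding links.
C = L / (S(S−1)) = 13 / 56 = 0.2321 ≈ 0.23.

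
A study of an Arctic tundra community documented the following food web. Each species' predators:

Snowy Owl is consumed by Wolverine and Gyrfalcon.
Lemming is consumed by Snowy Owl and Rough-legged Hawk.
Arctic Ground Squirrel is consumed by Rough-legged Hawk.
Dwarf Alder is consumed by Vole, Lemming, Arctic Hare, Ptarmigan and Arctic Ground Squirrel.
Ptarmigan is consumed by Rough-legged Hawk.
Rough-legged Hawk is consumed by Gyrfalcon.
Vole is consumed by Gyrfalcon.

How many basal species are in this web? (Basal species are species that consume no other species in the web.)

1

Basal species (no prey listed): Dwarf Alder.
Count: 1.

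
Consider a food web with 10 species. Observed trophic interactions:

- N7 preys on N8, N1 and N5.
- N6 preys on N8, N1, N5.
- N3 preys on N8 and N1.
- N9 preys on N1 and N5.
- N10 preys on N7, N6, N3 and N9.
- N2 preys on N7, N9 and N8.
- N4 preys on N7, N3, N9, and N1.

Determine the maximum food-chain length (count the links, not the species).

One longest chain: N1 → N7 → N10.
It has 3 species and 2 links.

2 links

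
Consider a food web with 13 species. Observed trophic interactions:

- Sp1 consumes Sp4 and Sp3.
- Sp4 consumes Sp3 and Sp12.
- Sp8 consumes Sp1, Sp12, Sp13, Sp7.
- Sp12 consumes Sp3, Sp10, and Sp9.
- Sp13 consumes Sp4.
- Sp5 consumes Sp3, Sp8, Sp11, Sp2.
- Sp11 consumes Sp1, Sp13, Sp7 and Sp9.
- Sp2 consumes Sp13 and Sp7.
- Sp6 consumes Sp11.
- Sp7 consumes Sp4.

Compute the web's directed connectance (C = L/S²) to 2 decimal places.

The web has S = 13 species and L = 24 feeding links.
C = L / S² = 24 / 169 = 0.1420 ≈ 0.14.

C = 0.14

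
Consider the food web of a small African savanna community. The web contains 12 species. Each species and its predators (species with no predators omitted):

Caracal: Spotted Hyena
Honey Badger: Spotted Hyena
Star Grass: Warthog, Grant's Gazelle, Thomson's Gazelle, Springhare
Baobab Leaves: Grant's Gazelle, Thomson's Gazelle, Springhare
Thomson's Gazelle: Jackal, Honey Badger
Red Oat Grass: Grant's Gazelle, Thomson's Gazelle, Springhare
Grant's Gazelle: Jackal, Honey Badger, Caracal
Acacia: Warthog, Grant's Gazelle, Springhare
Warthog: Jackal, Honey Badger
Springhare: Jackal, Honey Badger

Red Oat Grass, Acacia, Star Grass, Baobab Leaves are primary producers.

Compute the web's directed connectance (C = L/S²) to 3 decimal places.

C = 0.167

The web has S = 12 species and L = 24 feeding links.
C = L / S² = 24 / 144 = 0.1667 ≈ 0.167.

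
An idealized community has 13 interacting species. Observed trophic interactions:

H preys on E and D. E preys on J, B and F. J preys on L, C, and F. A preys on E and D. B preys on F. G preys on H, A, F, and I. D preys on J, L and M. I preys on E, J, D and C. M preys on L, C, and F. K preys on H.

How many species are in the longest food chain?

One longest chain: F → B → E → H → K.
It has 5 species and 4 links.

5 species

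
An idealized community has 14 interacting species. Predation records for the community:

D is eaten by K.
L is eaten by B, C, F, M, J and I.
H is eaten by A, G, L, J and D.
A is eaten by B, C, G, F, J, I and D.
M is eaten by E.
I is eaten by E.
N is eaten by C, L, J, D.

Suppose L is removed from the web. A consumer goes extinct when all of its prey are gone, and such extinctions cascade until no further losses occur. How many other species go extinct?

Remove L.
Round 1: M (all prey gone) → extinct.
No further losses. Total secondary extinctions: 1.

1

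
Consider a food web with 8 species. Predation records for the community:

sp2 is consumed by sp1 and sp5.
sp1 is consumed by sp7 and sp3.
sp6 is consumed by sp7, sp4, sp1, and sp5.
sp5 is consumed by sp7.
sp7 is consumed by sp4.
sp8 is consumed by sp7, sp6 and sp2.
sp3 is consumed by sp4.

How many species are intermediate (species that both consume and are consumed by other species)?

Intermediate species (has both prey and predators): sp6, sp2, sp1, sp5, sp3, sp7.
Count: 6.

6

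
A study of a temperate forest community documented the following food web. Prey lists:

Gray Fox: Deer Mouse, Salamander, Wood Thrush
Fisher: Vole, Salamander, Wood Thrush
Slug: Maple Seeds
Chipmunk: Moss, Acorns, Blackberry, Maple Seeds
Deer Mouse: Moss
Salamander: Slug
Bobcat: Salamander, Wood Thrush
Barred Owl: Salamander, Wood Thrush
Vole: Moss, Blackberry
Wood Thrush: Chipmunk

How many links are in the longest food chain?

One longest chain: Maple Seeds → Slug → Salamander → Fisher.
It has 4 species and 3 links.

3 links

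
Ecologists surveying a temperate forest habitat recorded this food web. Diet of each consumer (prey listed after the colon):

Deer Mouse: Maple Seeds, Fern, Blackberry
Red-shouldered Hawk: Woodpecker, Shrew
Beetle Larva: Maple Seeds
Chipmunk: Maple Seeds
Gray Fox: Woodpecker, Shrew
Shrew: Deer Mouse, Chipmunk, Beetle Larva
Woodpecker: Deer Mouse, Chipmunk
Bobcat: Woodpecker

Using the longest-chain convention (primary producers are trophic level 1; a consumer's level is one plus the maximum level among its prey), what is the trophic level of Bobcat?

Maple Seeds is a producer → level 1.
Deer Mouse eats Maple Seeds (level 1); other prey at levels: Fern 1, Blackberry 1 → level 2.
Woodpecker eats Deer Mouse (level 2); other prey at levels: Chipmunk 2 → level 3.
Bobcat eats Woodpecker → level 4.

Trophic level 4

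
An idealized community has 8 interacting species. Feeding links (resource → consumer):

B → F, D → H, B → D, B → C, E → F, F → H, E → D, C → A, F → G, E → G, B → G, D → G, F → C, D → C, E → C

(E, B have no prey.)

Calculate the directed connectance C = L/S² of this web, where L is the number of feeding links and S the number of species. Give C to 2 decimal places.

The web has S = 8 species and L = 15 feeding links.
C = L / S² = 15 / 64 = 0.2344 ≈ 0.23.

C = 0.23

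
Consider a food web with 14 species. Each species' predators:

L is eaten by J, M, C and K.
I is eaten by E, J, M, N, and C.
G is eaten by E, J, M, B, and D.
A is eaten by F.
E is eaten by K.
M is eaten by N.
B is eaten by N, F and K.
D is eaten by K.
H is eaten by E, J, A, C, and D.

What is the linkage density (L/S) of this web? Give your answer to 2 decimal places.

There are L = 26 links among S = 14 species.
L/S = 26/14 = 1.8571 ≈ 1.86.

L/S = 1.86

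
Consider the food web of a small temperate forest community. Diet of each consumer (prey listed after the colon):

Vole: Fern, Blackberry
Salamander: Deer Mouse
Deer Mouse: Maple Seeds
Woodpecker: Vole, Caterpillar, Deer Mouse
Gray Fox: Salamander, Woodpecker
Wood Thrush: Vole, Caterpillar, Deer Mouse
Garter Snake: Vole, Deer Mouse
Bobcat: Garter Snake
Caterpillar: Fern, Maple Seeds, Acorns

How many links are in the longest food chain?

3 links

One longest chain: Fern → Vole → Garter Snake → Bobcat.
It has 4 species and 3 links.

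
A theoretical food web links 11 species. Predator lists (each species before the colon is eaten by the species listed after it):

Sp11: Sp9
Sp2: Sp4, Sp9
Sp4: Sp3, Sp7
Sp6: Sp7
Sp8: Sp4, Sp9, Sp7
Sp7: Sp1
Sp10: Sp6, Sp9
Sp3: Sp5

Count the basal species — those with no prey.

4

Basal species (no prey listed): Sp11, Sp2, Sp8, Sp10.
Count: 4.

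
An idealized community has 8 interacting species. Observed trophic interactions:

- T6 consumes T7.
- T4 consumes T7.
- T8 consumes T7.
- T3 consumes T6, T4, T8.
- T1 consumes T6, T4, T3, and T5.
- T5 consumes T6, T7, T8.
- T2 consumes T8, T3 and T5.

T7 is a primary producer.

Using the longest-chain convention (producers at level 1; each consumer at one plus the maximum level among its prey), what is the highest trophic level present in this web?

4

Producers (level 1): T7.
T7 → T4 → T3 → T1 gives T1 level 4.
No species has a prey at level 4, so no species reaches level 5.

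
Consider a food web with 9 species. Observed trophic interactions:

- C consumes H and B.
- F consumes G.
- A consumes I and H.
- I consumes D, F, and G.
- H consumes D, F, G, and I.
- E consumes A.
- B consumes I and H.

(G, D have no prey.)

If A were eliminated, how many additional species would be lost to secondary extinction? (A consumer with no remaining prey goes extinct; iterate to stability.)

Remove A.
Round 1: E (all prey gone) → extinct.
No further losses. Total secondary extinctions: 1.

1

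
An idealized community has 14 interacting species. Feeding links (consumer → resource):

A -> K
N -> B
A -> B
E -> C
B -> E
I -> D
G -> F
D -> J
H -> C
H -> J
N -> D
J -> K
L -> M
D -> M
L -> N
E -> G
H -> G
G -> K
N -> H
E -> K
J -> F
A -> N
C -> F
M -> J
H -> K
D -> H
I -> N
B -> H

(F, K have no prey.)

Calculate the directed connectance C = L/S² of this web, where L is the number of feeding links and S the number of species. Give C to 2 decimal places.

The web has S = 14 species and L = 28 feeding links.
C = L / S² = 28 / 196 = 0.1429 ≈ 0.14.

C = 0.14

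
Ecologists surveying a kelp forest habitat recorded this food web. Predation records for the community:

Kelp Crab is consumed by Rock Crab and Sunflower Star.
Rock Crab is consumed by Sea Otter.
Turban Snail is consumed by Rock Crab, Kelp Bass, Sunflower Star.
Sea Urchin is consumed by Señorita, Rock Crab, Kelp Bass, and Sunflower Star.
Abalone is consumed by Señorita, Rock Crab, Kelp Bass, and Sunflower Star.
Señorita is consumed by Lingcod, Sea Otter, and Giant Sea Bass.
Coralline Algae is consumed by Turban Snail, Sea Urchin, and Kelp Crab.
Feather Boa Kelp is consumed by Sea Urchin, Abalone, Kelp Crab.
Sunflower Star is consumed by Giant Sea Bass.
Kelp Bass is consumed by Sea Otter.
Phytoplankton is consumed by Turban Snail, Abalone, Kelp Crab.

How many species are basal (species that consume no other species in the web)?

Basal species (no prey listed): Phytoplankton, Coralline Algae, Feather Boa Kelp.
Count: 3.

3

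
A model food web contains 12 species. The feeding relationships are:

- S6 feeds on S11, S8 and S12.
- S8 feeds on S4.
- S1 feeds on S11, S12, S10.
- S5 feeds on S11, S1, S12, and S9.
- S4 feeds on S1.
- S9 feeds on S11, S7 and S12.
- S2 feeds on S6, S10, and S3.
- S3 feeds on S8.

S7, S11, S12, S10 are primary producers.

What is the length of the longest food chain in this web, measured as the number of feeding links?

One longest chain: S11 → S1 → S4 → S8 → S6 → S2.
It has 6 species and 5 links.

5 links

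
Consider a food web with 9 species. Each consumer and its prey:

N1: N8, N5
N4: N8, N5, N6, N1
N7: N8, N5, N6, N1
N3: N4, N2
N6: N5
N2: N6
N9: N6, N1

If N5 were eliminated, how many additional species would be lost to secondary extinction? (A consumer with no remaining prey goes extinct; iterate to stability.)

2

Remove N5.
Round 1: N6 (all prey gone) → extinct.
Round 2: N2 (all prey gone) → extinct.
No further losses. Total secondary extinctions: 2.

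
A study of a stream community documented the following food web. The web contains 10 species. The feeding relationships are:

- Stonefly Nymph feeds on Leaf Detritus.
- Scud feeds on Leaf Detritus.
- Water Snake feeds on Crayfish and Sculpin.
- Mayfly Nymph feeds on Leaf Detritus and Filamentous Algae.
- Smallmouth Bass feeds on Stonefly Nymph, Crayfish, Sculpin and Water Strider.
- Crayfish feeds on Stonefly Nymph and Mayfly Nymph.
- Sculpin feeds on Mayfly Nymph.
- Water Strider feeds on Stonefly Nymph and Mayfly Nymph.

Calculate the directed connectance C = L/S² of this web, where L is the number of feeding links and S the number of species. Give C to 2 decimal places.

The web has S = 10 species and L = 15 feeding links.
C = L / S² = 15 / 100 = 0.1500 ≈ 0.15.

C = 0.15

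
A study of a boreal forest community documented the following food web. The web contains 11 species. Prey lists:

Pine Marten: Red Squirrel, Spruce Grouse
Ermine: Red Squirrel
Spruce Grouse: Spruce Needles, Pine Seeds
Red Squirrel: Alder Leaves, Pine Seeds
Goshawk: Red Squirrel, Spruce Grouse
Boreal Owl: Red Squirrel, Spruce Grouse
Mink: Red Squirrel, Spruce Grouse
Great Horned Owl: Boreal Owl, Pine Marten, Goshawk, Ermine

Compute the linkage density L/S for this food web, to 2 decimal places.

L/S = 1.55

There are L = 17 links among S = 11 species.
L/S = 17/11 = 1.5455 ≈ 1.55.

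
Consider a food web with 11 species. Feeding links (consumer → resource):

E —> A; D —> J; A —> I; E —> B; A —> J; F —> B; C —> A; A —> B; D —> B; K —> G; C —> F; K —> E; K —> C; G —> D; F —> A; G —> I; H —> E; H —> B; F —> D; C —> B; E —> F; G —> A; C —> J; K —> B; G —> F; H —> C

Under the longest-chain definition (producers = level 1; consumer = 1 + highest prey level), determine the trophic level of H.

J is a producer → level 1.
D eats J (level 1); other prey at levels: B 1 → level 2.
F eats D (level 2); other prey at levels: B 1, A 2 → level 3.
E eats F (level 3); other prey at levels: B 1, A 2 → level 4.
H eats E (level 4); other prey at levels: B 1, C 4 → level 5.

Trophic level 5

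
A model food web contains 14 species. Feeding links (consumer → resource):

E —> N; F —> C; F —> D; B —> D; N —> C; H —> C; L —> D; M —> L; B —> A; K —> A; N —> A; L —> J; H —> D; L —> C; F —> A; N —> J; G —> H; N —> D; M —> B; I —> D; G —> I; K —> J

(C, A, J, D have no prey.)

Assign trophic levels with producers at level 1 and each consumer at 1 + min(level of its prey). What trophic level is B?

A is a producer → level 1.
B eats A → level 2.

Trophic level 2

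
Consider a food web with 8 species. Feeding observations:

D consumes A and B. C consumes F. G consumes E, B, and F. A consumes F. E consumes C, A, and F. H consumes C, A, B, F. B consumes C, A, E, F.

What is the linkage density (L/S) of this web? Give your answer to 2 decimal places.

L/S = 2.25

There are L = 18 links among S = 8 species.
L/S = 18/8 = 2.2500 ≈ 2.25.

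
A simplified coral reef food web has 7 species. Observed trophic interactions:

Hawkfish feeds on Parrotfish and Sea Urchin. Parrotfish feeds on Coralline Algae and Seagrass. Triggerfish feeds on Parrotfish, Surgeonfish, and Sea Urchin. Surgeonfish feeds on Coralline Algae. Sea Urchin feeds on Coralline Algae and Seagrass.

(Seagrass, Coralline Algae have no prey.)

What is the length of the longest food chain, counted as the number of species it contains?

One longest chain: Seagrass → Parrotfish → Hawkfish.
It has 3 species and 2 links.

3 species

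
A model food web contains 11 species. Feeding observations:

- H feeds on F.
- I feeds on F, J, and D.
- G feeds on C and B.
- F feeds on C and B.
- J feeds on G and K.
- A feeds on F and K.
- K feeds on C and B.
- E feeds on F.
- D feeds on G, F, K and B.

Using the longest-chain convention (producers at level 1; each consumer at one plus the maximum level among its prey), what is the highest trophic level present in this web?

4

Producers (level 1): B, C.
B → G → J → I gives I level 4.
No species has a prey at level 4, so no species reaches level 5.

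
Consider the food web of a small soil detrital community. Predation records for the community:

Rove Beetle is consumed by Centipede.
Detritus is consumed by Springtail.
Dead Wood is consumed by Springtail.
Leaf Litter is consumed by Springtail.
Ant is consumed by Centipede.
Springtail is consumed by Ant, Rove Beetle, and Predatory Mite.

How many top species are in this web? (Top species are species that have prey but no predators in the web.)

2

Top species (has prey, but nothing eats it): Predatory Mite, Centipede.
Count: 2.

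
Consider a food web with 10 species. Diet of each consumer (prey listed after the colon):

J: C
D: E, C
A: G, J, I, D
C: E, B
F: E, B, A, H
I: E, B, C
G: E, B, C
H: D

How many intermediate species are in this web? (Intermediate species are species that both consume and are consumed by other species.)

Intermediate species (has both prey and predators): C, G, J, I, D, A, H.
Count: 7.

7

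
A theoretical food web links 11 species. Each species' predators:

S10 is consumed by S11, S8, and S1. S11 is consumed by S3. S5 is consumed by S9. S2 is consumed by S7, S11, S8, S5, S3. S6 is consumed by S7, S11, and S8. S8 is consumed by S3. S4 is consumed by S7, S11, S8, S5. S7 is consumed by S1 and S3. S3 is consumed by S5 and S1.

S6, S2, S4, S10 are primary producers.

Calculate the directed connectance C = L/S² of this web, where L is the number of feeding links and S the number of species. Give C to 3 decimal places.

The web has S = 11 species and L = 22 feeding links.
C = L / S² = 22 / 121 = 0.1818 ≈ 0.182.

C = 0.182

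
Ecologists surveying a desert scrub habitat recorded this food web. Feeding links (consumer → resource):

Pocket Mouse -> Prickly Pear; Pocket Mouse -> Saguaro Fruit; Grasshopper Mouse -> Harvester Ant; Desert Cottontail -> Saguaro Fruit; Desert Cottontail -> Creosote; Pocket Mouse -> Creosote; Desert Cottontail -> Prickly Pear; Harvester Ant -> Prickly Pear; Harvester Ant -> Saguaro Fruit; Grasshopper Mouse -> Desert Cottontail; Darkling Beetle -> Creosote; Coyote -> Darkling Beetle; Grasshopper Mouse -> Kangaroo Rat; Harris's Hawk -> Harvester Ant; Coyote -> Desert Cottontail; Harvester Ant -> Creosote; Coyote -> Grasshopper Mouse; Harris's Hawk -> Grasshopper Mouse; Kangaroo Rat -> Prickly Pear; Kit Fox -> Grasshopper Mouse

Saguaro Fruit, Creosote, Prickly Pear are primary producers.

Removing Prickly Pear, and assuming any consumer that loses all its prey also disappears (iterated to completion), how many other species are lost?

1

Remove Prickly Pear.
Round 1: Kangaroo Rat (all prey gone) → extinct.
No further losses. Total secondary extinctions: 1.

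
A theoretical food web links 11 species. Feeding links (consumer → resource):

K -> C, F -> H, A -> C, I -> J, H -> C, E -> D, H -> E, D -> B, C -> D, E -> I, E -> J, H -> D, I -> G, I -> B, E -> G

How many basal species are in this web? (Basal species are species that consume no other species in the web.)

3

Basal species (no prey listed): B, J, G.
Count: 3.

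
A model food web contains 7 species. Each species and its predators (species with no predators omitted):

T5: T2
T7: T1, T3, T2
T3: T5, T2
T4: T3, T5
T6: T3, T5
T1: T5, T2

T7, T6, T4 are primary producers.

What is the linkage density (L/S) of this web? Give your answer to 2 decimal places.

L/S = 1.71

There are L = 12 links among S = 7 species.
L/S = 12/7 = 1.7143 ≈ 1.71.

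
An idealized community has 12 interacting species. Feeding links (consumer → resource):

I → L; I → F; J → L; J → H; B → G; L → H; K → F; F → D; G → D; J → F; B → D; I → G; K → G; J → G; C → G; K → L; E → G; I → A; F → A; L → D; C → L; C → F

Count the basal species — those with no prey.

3

Basal species (no prey listed): H, D, A.
Count: 3.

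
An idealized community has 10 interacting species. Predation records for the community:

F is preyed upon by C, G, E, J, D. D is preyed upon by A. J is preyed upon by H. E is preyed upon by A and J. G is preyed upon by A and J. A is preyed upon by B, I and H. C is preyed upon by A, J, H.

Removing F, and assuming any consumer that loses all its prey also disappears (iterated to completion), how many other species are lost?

Remove F.
Round 1: E (all prey gone), D (all prey gone), G (all prey gone), C (all prey gone) → extinct.
Round 2: J (all prey gone), A (all prey gone) → extinct.
Round 3: H (all prey gone), B (all prey gone), I (all prey gone) → extinct.
No further losses. Total secondary extinctions: 9.

9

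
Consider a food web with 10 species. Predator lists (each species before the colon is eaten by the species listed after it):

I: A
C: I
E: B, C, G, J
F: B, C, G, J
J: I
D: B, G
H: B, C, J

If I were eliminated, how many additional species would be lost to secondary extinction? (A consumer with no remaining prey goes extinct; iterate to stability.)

Remove I.
Round 1: A (all prey gone) → extinct.
No further losses. Total secondary extinctions: 1.

1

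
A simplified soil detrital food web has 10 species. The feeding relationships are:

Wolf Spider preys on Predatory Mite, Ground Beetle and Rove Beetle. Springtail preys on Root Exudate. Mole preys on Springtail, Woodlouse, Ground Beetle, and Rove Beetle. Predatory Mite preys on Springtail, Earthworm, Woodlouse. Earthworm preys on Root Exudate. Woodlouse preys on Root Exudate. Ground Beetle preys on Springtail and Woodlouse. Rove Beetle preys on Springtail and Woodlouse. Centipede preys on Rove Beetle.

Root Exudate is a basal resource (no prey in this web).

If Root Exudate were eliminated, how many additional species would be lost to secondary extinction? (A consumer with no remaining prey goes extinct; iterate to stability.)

Remove Root Exudate.
Round 1: Springtail (all prey gone), Woodlouse (all prey gone), Earthworm (all prey gone) → extinct.
Round 2: Predatory Mite (all prey gone), Rove Beetle (all prey gone), Ground Beetle (all prey gone) → extinct.
Round 3: Mole (all prey gone), Centipede (all prey gone), Wolf Spider (all prey gone) → extinct.
No further losses. Total secondary extinctions: 9.

9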